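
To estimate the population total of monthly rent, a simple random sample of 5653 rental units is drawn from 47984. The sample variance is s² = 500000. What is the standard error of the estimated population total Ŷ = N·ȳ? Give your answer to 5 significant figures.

Var(Ŷ) = N²·Var(ȳ) = N²·(1 − n/N)·s²/n.
f = 5653/47984 = 0.11781010; Var(ȳ) = 0.88218990·500000/5653 = 78.028471.
Var(Ŷ) = 47984² · 78.028471 = 1.7965777 × 10^11.
SE(Ŷ) = √(1.7965777 × 10^11) = 423860.

423860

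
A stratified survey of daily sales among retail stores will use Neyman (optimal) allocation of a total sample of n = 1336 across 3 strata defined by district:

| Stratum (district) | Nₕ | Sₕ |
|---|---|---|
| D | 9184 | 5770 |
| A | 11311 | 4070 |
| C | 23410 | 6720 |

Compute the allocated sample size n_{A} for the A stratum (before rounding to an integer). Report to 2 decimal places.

239.93

Neyman allocation: nₕ = n·NₕSₕ / Σⱼ NⱼSⱼ.
Σ NⱼSⱼ = 9184·5770 + 11311·4070 + 23410·6720 = 2.5634265 × 10^8.
n_{A} = 1336·11311·4070 / (2.5634265 × 10^8) = 239.93.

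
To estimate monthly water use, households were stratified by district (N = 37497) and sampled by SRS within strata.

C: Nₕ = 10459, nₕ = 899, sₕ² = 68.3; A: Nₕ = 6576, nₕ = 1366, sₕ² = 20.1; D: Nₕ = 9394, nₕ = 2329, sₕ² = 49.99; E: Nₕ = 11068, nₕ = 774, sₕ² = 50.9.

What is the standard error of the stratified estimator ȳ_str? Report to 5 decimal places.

Var(ȳ_str) = Σₕ Wₕ²(1 − fₕ)sₕ²/nₕ with Wₕ = Nₕ/N, N = 37497.
C: Wₕ = 0.27892898; term = 0.27892898²·(1 − 0.08595468)·68.3/899 = 0.0054027643.
A: Wₕ = 0.17537403; term = 0.17537403²·(1 − 0.20772506)·20.1/1366 = 3.5855174 × 10^-4.
D: Wₕ = 0.25052671; term = 0.25052671²·(1 − 0.24792421)·49.99/2329 = 0.0010131723.
E: Wₕ = 0.29517028; term = 0.29517028²·(1 − 0.06993133)·50.9/774 = 0.0053288941.
Sum = 0.012103382.
SE = √(0.012103382) = 0.11002.

0.11002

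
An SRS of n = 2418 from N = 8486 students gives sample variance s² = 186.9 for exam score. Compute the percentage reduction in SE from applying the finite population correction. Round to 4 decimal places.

15.4388

f = n/N = 2418/8486 = 0.28493990.
SE_no-fpc = √(s²/n) = 0.2780203; SE_fpc = √((1−f)s²/n) = 0.23509737.
Ratio = √(1−f) = 0.84561226. Reduction = 100·(1 − 0.84561226) = 15.4388%.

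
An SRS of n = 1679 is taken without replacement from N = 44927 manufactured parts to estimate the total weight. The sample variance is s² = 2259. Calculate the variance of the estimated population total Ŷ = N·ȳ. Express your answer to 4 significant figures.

Var(Ŷ) = N²·Var(ȳ) = N²·(1 − n/N)·s²/n.
f = 1679/44927 = 0.03737174; Var(ȳ) = 0.96262826·2259/1679 = 1.2951621.
Var(Ŷ) = 44927² · 1.2951621 = 2.6142009 × 10^9.

2.614 × 10^9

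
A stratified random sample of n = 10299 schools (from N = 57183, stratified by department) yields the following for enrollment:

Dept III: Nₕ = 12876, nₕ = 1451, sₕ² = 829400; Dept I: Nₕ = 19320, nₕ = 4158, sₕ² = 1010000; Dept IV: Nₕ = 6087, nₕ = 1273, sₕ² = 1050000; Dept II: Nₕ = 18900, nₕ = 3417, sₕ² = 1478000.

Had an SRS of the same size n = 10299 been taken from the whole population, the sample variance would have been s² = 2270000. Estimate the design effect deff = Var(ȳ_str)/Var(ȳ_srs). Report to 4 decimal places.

0.5178

Var(ȳ_str) = Σ Wₕ²(1−fₕ)sₕ²/nₕ with Wₕ = Nₕ/57183:
  Dept III: (12876/57183)²·(1−1451/12876)·829400/1451 = 25.715793
  Dept I: (19320/57183)²·(1−4158/19320)·1010000/4158 = 21.760388
  Dept IV: (6087/57183)²·(1−1273/6087)·1050000/1273 = 7.3915652
  Dept II: (18900/57183)²·(1−3417/18900)·1478000/3417 = 38.709049
  → Var(ȳ_str) = 93.576795.
Var(ȳ_srs) = (1 − 10299/57183)·2270000/10299 = 180.71264.
deff = 93.576795 / 180.71264 = 0.5178.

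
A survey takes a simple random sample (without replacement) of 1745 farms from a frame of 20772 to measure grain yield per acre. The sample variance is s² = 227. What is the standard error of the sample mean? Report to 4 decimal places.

0.3452

Under SRS without replacement, Var(ȳ) = (1 − f)·s²/n with f = n/N = 1745/20772 = 0.08400732.
Var(ȳ) = (1 − 0.08400732)·227/1745 = 0.91599268·0.13008596 = 0.11915779.
SE(ȳ) = √(0.11915779) = 0.3452.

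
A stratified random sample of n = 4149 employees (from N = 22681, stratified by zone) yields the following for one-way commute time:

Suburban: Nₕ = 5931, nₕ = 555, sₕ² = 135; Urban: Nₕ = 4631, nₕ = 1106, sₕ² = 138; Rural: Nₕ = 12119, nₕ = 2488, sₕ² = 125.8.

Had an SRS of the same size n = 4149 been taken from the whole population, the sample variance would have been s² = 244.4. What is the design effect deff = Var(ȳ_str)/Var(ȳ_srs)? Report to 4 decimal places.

0.6339

Var(ȳ_str) = Σ Wₕ²(1−fₕ)sₕ²/nₕ with Wₕ = Nₕ/22681:
  Suburban: (5931/22681)²·(1−555/5931)·135/555 = 0.015076606
  Urban: (4631/22681)²·(1−1106/4631)·138/1106 = 0.0039594373
  Rural: (12119/22681)²·(1−2488/12119)·125.8/2488 = 0.011472129
  → Var(ȳ_str) = 0.030508172.
Var(ȳ_srs) = (1 − 4149/22681)·244.4/4149 = 0.048130221.
deff = 0.030508172 / 0.048130221 = 0.6339.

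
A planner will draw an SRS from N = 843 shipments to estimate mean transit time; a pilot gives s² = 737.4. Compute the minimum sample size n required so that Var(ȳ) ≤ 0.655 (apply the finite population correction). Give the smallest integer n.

483

Without fpc, n₀ = s²/D = 737.4/0.655 = 1125.8015.
With fpc, (1 − n/N)·s²/n ≤ D requires n ≥ n₀/(1 + n₀/N) = 1125.8015/(1 + 1125.8015/843) = 482.0449.
Rounding up, n = 483.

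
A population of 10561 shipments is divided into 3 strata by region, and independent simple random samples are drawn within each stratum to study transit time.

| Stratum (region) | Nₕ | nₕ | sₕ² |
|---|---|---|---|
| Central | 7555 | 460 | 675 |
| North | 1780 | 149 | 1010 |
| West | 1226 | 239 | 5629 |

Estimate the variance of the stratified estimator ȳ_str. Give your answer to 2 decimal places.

1.14

Var(ȳ_str) = Σₕ Wₕ²(1 − fₕ)sₕ²/nₕ with Wₕ = Nₕ/N, N = 10561.
Central: Wₕ = 0.71536786; term = 0.71536786²·(1 − 0.06088683)·675/460 = 0.70521692.
North: Wₕ = 0.16854465; term = 0.16854465²·(1 − 0.08370787)·1010/149 = 0.17644079.
West: Wₕ = 0.11608749; term = 0.11608749²·(1 − 0.19494290)·5629/239 = 0.25552352.
Sum = 1.1371812.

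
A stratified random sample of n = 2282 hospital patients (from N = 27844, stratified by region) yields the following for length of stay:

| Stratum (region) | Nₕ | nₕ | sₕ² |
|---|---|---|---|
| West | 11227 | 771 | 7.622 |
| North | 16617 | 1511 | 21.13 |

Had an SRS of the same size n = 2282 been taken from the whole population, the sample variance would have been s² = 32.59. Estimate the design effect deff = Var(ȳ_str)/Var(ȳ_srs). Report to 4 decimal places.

0.4595

Var(ȳ_str) = Σ Wₕ²(1−fₕ)sₕ²/nₕ with Wₕ = Nₕ/27844:
  West: (11227/27844)²·(1−771/11227)·7.622/771 = 0.001496858
  North: (16617/27844)²·(1−1511/16617)·21.13/1511 = 0.0045276608
  → Var(ȳ_str) = 0.0060245188.
Var(ȳ_srs) = (1 − 2282/27844)·32.59/2282 = 0.013110883.
deff = 0.0060245188 / 0.013110883 = 0.4595.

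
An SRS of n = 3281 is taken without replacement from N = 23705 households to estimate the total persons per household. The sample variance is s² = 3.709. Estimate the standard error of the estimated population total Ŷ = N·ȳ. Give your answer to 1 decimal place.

Var(Ŷ) = N²·Var(ȳ) = N²·(1 − n/N)·s²/n.
f = 3281/23705 = 0.13840962; Var(ȳ) = 0.86159038·3.709/3281 = 9.7398315 × 10^-4.
Var(Ŷ) = 23705² · (9.7398315 × 10^-4) = 547307.45.
SE(Ŷ) = √(547307.45) = 739.8.

739.8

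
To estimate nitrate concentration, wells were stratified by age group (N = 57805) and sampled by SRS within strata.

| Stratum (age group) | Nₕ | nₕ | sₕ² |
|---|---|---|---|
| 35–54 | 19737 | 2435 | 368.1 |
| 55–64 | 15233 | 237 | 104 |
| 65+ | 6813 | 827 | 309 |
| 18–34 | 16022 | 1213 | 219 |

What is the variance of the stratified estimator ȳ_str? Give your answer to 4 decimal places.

0.0628

Var(ȳ_str) = Σₕ Wₕ²(1 − fₕ)sₕ²/nₕ with Wₕ = Nₕ/N, N = 57805.
35–54: Wₕ = 0.34144105; term = 0.34144105²·(1 − 0.12337235)·368.1/2435 = 0.015449467.
55–64: Wₕ = 0.26352392; term = 0.26352392²·(1 − 0.01555833)·104/237 = 0.029999572.
65+: Wₕ = 0.11786178; term = 0.11786178²·(1 − 0.12138559)·309/827 = 0.0045603404.
18–34: Wₕ = 0.27717325; term = 0.27717325²·(1 − 0.07570840)·219/1213 = 0.012820205.
Sum = 0.062829584.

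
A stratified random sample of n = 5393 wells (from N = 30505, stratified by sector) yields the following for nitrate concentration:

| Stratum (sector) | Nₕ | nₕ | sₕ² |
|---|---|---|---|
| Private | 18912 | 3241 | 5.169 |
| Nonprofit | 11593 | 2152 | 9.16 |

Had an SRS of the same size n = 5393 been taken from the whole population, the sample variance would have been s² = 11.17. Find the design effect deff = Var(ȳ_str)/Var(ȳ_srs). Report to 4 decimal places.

0.5915

Var(ȳ_str) = Σ Wₕ²(1−fₕ)sₕ²/nₕ with Wₕ = Nₕ/30505:
  Private: (18912/30505)²·(1−3241/18912)·5.169/3241 = 5.0794842 × 10^-4
  Nonprofit: (11593/30505)²·(1−2152/11593)·9.16/2152 = 5.0063935 × 10^-4
  → Var(ȳ_str) = 0.0010085878.
Var(ȳ_srs) = (1 − 5393/30505)·11.17/5393 = 0.0017050339.
deff = 0.0010085878 / 0.0017050339 = 0.5915.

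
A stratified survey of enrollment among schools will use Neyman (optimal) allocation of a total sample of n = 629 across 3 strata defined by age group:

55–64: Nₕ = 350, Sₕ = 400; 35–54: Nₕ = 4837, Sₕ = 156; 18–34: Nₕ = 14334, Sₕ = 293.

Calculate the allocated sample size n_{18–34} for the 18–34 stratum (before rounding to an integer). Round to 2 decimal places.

518.55

Neyman allocation: nₕ = n·NₕSₕ / Σⱼ NⱼSⱼ.
Σ NⱼSⱼ = 350·400 + 4837·156 + 14334·293 = 5.094434 × 10^6.
n_{18–34} = 629·14334·293 / (5.094434 × 10^6) = 518.55.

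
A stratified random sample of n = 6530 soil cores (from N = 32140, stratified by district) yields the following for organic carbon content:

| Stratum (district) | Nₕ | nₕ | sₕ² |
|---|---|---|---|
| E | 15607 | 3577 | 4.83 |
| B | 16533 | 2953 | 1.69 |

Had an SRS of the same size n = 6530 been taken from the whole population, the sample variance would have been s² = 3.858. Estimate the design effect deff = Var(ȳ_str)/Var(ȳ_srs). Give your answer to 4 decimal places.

0.7855

Var(ȳ_str) = Σ Wₕ²(1−fₕ)sₕ²/nₕ with Wₕ = Nₕ/32140:
  E: (15607/32140)²·(1−3577/15607)·4.83/3577 = 2.4542653 × 10^-4
  B: (16533/32140)²·(1−2953/16533)·1.69/2953 = 1.2438928 × 10^-4
  → Var(ȳ_str) = 3.6981581 × 10^-4.
Var(ȳ_srs) = (1 − 6530/32140)·3.858/6530 = 4.707743 × 10^-4.
deff = (3.6981581 × 10^-4) / (4.707743 × 10^-4) = 0.7855.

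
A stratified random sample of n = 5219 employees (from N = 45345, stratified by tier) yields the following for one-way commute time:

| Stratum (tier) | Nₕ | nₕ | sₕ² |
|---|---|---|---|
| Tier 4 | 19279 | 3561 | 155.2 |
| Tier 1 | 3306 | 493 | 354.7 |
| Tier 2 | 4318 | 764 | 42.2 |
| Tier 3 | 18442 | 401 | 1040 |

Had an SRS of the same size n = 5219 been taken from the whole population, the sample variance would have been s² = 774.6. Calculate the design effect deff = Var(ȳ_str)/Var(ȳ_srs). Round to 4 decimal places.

Var(ȳ_str) = Σ Wₕ²(1−fₕ)sₕ²/nₕ with Wₕ = Nₕ/45345:
  Tier 4: (19279/45345)²·(1−3561/19279)·155.2/3561 = 0.0064230709
  Tier 1: (3306/45345)²·(1−493/3306)·354.7/493 = 0.0032540786
  Tier 2: (4318/45345)²·(1−764/4318)·42.2/764 = 4.1224969 × 10^-4
  Tier 3: (18442/45345)²·(1−401/18442)·1040/401 = 0.41966116
  → Var(ȳ_str) = 0.42975056.
Var(ȳ_srs) = (1 − 5219/45345)·774.6/5219 = 0.13133687.
deff = 0.42975056 / 0.13133687 = 3.2721.

3.2721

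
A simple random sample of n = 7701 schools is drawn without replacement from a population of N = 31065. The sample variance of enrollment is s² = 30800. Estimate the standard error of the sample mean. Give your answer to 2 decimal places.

1.73

Under SRS without replacement, Var(ȳ) = (1 − f)·s²/n with f = n/N = 7701/31065 = 0.24789957.
Var(ȳ) = (1 − 0.24789957)·30800/7701 = 0.75210043·3.9994806 = 3.0080111.
SE(ȳ) = √(3.0080111) = 1.73.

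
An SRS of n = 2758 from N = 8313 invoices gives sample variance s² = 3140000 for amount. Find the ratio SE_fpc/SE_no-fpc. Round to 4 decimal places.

f = n/N = 2758/8313 = 0.33176952.
SE_no-fpc = √(s²/n) = 33.741757; SE_fpc = √((1−f)s²/n) = 27.582323.
Ratio = √(1−f) = 0.81745366.

0.8175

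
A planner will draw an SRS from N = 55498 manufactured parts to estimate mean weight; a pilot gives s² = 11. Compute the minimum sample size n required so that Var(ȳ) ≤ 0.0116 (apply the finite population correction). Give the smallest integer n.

Without fpc, n₀ = s²/D = 11/0.0116 = 948.2759.
With fpc, (1 − n/N)·s²/n ≤ D requires n ≥ n₀/(1 + n₀/N) = 948.2759/(1 + 948.2759/55498) = 932.3452.
Rounding up, n = 933.

933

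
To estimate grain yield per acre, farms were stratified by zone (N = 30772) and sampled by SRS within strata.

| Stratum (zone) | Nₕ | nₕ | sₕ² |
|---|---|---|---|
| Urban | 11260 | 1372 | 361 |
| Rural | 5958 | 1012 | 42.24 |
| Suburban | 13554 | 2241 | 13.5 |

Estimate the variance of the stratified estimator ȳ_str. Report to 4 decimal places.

0.0332

Var(ȳ_str) = Σₕ Wₕ²(1 − fₕ)sₕ²/nₕ with Wₕ = Nₕ/N, N = 30772.
Urban: Wₕ = 0.36591707; term = 0.36591707²·(1 − 0.12184725)·361/1372 = 0.030937733.
Rural: Wₕ = 0.19361757; term = 0.19361757²·(1 − 0.16985566)·42.24/1012 = 0.0012989324.
Suburban: Wₕ = 0.44046536; term = 0.44046536²·(1 − 0.16533865)·13.5/2241 = 9.7549654 × 10^-4.
Sum = 0.033212162.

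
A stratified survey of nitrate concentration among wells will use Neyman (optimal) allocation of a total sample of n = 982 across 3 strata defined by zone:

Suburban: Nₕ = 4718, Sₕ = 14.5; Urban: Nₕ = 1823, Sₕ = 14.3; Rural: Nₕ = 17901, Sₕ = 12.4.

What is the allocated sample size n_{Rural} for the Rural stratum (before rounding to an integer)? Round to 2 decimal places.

Neyman allocation: nₕ = n·NₕSₕ / Σⱼ NⱼSⱼ.
Σ NⱼSⱼ = 4718·14.5 + 1823·14.3 + 17901·12.4 = 316452.3.
n_{Rural} = 982·17901·12.4 / 316452.3 = 688.81.

688.81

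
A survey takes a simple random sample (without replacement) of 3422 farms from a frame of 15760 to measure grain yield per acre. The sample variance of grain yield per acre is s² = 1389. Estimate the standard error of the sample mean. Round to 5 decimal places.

0.56371

Under SRS without replacement, Var(ȳ) = (1 − f)·s²/n with f = n/N = 3422/15760 = 0.21713198.
Var(ȳ) = (1 − 0.21713198)·1389/3422 = 0.78286802·0.40590298 = 0.31776846.
SE(ȳ) = √(0.31776846) = 0.56371.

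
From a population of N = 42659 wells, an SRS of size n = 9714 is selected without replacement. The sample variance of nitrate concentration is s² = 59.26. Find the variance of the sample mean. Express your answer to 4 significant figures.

0.004711

Under SRS without replacement, Var(ȳ) = (1 − f)·s²/n with f = n/N = 9714/42659 = 0.22771279.
Var(ȳ) = (1 − 0.22771279)·59.26/9714 = 0.77228721·0.0061004735 = 0.0047113177.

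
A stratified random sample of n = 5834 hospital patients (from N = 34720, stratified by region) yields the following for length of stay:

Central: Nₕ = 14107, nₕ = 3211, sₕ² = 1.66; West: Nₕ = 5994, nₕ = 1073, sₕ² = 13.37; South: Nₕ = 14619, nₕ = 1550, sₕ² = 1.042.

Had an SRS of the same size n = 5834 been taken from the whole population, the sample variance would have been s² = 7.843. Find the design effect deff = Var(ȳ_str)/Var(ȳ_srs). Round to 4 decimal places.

Var(ȳ_str) = Σ Wₕ²(1−fₕ)sₕ²/nₕ with Wₕ = Nₕ/34720:
  Central: (14107/34720)²·(1−3211/14107)·1.66/3211 = 6.5918924 × 10^-5
  West: (5994/34720)²·(1−1073/5994)·13.37/1073 = 3.0488942 × 10^-4
  South: (14619/34720)²·(1−1550/14619)·1.042/1550 = 1.0654587 × 10^-4
  → Var(ȳ_str) = 4.7735421 × 10^-4.
Var(ȳ_srs) = (1 − 5834/34720)·7.843/5834 = 0.0011184678.
deff = (4.7735421 × 10^-4) / 0.0011184678 = 0.4268.

0.4268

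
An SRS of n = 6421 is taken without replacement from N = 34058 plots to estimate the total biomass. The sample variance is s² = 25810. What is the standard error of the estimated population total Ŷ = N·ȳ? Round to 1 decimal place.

Var(Ŷ) = N²·Var(ȳ) = N²·(1 − n/N)·s²/n.
f = 6421/34058 = 0.18853133; Var(ȳ) = 0.81146867·25810/6421 = 3.2617982.
Var(Ŷ) = 34058² · 3.2617982 = 3.7835142 × 10^9.
SE(Ŷ) = √(3.7835142 × 10^9) = 61510.3.

61510.3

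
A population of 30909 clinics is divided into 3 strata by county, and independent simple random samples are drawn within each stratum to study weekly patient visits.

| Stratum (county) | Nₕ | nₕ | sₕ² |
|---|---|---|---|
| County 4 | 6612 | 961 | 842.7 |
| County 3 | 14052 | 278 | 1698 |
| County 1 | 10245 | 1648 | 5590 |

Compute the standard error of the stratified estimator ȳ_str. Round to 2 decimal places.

Var(ȳ_str) = Σₕ Wₕ²(1 − fₕ)sₕ²/nₕ with Wₕ = Nₕ/N, N = 30909.
County 4: Wₕ = 0.21391828; term = 0.21391828²·(1 − 0.14534180)·842.7/961 = 0.034295556.
County 3: Wₕ = 0.45462487; term = 0.45462487²·(1 − 0.01978366)·1698/278 = 1.2374316.
County 1: Wₕ = 0.33145686; term = 0.33145686²·(1 − 0.16085896)·5590/1648 = 0.3127113.
Sum = 1.5844385.
SE = √(1.5844385) = 1.26.

1.26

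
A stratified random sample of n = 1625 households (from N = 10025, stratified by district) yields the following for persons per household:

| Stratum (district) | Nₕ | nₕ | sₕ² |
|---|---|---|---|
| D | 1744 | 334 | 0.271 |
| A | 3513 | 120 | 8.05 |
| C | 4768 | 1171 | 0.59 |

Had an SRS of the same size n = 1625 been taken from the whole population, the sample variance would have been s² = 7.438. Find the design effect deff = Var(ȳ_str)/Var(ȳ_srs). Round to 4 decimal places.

Var(ȳ_str) = Σ Wₕ²(1−fₕ)sₕ²/nₕ with Wₕ = Nₕ/10025:
  D: (1744/10025)²·(1−334/1744)·0.271/334 = 1.9852703 × 10^-5
  A: (3513/10025)²·(1−120/3513)·8.05/120 = 0.0079562401
  C: (4768/10025)²·(1−1171/4768)·0.59/1171 = 8.5981108 × 10^-5
  → Var(ȳ_str) = 0.0080620739.
Var(ȳ_srs) = (1 − 1625/10025)·7.438/1625 = 0.0038352856.
deff = 0.0080620739 / 0.0038352856 = 2.1021.

2.1021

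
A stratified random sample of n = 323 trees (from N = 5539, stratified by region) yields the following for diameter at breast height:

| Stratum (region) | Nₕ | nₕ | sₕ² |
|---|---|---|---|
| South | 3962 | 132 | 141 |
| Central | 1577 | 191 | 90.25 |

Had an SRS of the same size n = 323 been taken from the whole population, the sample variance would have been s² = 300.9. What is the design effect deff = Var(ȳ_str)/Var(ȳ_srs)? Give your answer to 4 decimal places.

Var(ȳ_str) = Σ Wₕ²(1−fₕ)sₕ²/nₕ with Wₕ = Nₕ/5539:
  South: (3962/5539)²·(1−132/3962)·141/132 = 0.52831835
  Central: (1577/5539)²·(1−191/1577)·90.25/191 = 0.033662474
  → Var(ȳ_str) = 0.56198082.
Var(ȳ_srs) = (1 − 323/5539)·300.9/323 = 0.87725506.
deff = 0.56198082 / 0.87725506 = 0.6406.

0.6406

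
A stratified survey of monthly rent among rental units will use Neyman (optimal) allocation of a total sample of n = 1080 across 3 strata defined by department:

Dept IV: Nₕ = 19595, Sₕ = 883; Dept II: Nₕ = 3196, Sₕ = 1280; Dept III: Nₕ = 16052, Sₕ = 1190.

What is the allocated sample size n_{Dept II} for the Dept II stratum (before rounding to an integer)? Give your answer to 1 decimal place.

Neyman allocation: nₕ = n·NₕSₕ / Σⱼ NⱼSⱼ.
Σ NⱼSⱼ = 19595·883 + 3196·1280 + 16052·1190 = 4.0495145 × 10^7.
n_{Dept II} = 1080·3196·1280 / (4.0495145 × 10^7) = 109.1.

109.1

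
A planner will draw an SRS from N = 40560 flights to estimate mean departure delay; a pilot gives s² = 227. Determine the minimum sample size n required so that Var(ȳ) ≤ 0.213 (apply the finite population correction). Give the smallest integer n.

1039

Without fpc, n₀ = s²/D = 227/0.213 = 1065.7277.
With fpc, (1 − n/N)·s²/n ≤ D requires n ≥ n₀/(1 + n₀/N) = 1065.7277/(1 + 1065.7277/40560) = 1038.4423.
Rounding up, n = 1039.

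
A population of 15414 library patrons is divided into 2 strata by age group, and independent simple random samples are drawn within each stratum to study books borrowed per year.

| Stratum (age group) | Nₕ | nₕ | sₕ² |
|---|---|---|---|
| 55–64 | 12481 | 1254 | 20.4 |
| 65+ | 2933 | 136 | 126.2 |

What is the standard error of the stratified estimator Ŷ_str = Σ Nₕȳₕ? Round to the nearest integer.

3145

Var(Ŷ_str) = Σₕ Nₕ²(1 − fₕ)sₕ²/nₕ.
55–64: 12481²·(1 − 1254/12481)·20.4/1254 = 2.2795322 × 10^6.
65+: 2933²·(1 − 136/2933)·126.2/136 = 7.6124592 × 10^6.
Sum = 9.8919914 × 10^6.
SE = √(9.8919914 × 10^6) = 3145.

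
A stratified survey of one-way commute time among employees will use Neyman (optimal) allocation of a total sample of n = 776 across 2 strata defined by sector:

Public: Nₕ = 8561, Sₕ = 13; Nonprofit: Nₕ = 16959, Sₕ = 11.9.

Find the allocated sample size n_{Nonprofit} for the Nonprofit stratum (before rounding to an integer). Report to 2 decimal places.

500.17

Neyman allocation: nₕ = n·NₕSₕ / Σⱼ NⱼSⱼ.
Σ NⱼSⱼ = 8561·13 + 16959·11.9 = 313105.1.
n_{Nonprofit} = 776·16959·11.9 / 313105.1 = 500.17.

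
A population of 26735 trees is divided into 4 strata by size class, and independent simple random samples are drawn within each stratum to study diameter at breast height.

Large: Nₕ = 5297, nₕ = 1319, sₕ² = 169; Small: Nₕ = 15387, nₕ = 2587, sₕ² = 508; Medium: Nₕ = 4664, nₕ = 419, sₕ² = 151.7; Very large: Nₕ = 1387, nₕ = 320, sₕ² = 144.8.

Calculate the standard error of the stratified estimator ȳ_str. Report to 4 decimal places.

0.2624

Var(ȳ_str) = Σₕ Wₕ²(1 − fₕ)sₕ²/nₕ with Wₕ = Nₕ/N, N = 26735.
Large: Wₕ = 0.19812979; term = 0.19812979²·(1 − 0.24900887)·169/1319 = 0.0037772548.
Small: Wₕ = 0.57553768; term = 0.57553768²·(1 − 0.16812894)·508/2587 = 0.054109165.
Medium: Wₕ = 0.17445296; term = 0.17445296²·(1 − 0.08983705)·151.7/419 = 0.010028764.
Very large: Wₕ = 0.05187956; term = 0.05187956²·(1 − 0.23071377)·144.8/320 = 9.3691262 × 10^-4.
Sum = 0.068852096.
SE = √(0.068852096) = 0.2624.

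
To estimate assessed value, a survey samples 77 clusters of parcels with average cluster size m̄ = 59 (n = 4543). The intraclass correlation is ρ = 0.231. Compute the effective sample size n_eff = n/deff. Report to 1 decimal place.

315.5

deff = 1 + (59 − 1)·0.231 = 1 + 13.398 = 14.398.
n_eff = 4543 / 14.398 = 315.5.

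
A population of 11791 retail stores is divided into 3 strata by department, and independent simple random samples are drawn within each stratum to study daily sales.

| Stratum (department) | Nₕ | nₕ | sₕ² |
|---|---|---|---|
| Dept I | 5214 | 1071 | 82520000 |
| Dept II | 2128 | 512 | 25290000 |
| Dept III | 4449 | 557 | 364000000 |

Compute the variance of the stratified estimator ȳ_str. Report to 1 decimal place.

Var(ȳ_str) = Σₕ Wₕ²(1 − fₕ)sₕ²/nₕ with Wₕ = Nₕ/N, N = 11791.
Dept I: Wₕ = 0.44220168; term = 0.44220168²·(1 − 0.20540852)·82520000/1071 = 11971.662.
Dept II: Wₕ = 0.18047663; term = 0.18047663²·(1 − 0.24060150)·25290000/512 = 1221.7731.
Dept III: Wₕ = 0.37732169; term = 0.37732169²·(1 − 0.12519667)·364000000/557 = 81391.705.
Sum = 94585.14.

94585.1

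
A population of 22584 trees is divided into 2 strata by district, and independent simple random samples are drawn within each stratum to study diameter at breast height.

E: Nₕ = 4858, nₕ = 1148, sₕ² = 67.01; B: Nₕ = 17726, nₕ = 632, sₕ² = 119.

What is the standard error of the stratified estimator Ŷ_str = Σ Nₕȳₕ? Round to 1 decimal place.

Var(Ŷ_str) = Σₕ Nₕ²(1 − fₕ)sₕ²/nₕ.
E: 4858²·(1 − 1148/4858)·67.01/1148 = 1.0520325 × 10^6.
B: 17726²·(1 − 632/17726)·119/632 = 5.7053767 × 10^7.
Sum = 5.81058 × 10^7.
SE = √(5.81058 × 10^7) = 7622.7.

7622.7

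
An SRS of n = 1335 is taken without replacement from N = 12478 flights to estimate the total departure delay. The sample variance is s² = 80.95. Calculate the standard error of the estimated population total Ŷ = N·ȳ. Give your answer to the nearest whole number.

2904

Var(Ŷ) = N²·Var(ȳ) = N²·(1 − n/N)·s²/n.
f = 1335/12478 = 0.10698830; Var(ȳ) = 0.89301170·80.95/1335 = 0.054149286.
Var(Ŷ) = 12478² · 0.054149286 = 8.43107 × 10^6.
SE(Ŷ) = √(8.43107 × 10^6) = 2904.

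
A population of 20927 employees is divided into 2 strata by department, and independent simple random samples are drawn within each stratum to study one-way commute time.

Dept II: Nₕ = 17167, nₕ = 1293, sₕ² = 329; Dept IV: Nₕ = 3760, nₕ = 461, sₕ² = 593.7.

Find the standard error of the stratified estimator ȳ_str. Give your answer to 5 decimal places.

0.44137

Var(ȳ_str) = Σₕ Wₕ²(1 − fₕ)sₕ²/nₕ with Wₕ = Nₕ/N, N = 20927.
Dept II: Wₕ = 0.82032781; term = 0.82032781²·(1 − 0.07531893)·329/1293 = 0.15833036.
Dept IV: Wₕ = 0.17967219; term = 0.17967219²·(1 − 0.12260638)·593.7/461 = 0.036477271.
Sum = 0.19480763.
SE = √(0.19480763) = 0.44137.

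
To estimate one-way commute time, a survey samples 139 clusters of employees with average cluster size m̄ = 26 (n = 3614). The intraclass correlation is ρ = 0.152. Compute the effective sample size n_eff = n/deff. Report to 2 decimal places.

deff = 1 + (26 − 1)·0.152 = 1 + 3.8 = 4.8.
n_eff = 3614 / 4.8 = 752.92.

752.92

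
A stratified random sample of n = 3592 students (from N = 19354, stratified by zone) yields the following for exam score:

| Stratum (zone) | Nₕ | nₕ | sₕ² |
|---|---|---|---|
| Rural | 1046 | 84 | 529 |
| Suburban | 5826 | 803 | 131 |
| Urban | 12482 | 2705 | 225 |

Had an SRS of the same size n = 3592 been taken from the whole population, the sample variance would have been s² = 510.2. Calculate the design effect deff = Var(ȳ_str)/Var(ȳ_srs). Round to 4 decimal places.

Var(ȳ_str) = Σ Wₕ²(1−fₕ)sₕ²/nₕ with Wₕ = Nₕ/19354:
  Rural: (1046/19354)²·(1−84/1046)·529/84 = 0.016917714
  Suburban: (5826/19354)²·(1−803/5826)·131/803 = 0.012745238
  Urban: (12482/19354)²·(1−2705/12482)·225/2705 = 0.027099643
  → Var(ȳ_str) = 0.056762595.
Var(ȳ_srs) = (1 − 3592/19354)·510.2/3592 = 0.11567639.
deff = 0.056762595 / 0.11567639 = 0.4907.

0.4907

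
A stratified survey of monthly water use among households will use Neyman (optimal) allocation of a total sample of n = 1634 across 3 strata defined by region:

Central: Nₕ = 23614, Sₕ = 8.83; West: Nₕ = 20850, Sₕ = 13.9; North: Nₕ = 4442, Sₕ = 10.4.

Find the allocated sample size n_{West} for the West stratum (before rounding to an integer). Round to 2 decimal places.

Neyman allocation: nₕ = n·NₕSₕ / Σⱼ NⱼSⱼ.
Σ NⱼSⱼ = 23614·8.83 + 20850·13.9 + 4442·10.4 = 544523.42.
n_{West} = 1634·20850·13.9 / 544523.42 = 869.67.

869.67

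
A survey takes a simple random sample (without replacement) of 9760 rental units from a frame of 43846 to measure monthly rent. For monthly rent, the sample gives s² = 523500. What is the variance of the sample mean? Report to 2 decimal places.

Under SRS without replacement, Var(ȳ) = (1 − f)·s²/n with f = n/N = 9760/43846 = 0.22259727.
Var(ȳ) = (1 − 0.22259727)·523500/9760 = 0.77740273·53.637295 = 41.69778.

41.70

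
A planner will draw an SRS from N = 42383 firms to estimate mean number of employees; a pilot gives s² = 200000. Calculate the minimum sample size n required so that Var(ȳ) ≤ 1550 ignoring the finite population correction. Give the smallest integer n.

Without fpc, n₀ = s²/D = 200000/1550 = 129.0323.
Rounding up, n = 130.

130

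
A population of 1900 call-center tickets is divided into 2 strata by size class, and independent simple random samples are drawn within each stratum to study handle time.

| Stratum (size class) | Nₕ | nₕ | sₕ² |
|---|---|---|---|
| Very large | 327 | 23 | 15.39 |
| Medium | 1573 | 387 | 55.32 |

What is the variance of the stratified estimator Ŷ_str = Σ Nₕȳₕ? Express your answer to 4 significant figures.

Var(Ŷ_str) = Σₕ Nₕ²(1 − fₕ)sₕ²/nₕ.
Very large: 327²·(1 − 23/327)·15.39/23 = 66516.918.
Medium: 1573²·(1 − 387/1573)·55.32/387 = 266676.42.
Sum = 333193.34.

333200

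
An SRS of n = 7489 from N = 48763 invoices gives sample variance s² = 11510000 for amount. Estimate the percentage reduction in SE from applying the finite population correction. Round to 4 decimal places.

7.9989

f = n/N = 7489/48763 = 0.15357956.
SE_no-fpc = √(s²/n) = 39.203582; SE_fpc = √((1−f)s²/n) = 36.067731.
Ratio = √(1−f) = 0.92001111. Reduction = 100·(1 − 0.92001111) = 7.9989%.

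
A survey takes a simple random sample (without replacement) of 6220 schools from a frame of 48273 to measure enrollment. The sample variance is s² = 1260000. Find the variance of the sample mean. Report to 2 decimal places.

176.47

Under SRS without replacement, Var(ȳ) = (1 − f)·s²/n with f = n/N = 6220/48273 = 0.12885050.
Var(ȳ) = (1 − 0.12885050)·1260000/6220 = 0.87114950·202.57235 = 176.4708.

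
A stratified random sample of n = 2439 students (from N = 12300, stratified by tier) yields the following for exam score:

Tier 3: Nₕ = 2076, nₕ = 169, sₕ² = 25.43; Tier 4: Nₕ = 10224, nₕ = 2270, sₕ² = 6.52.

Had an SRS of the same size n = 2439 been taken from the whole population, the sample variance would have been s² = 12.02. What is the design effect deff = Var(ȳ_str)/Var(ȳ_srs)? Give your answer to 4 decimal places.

Var(ȳ_str) = Σ Wₕ²(1−fₕ)sₕ²/nₕ with Wₕ = Nₕ/12300:
  Tier 3: (2076/12300)²·(1−169/2076)·25.43/169 = 0.0039375626
  Tier 4: (10224/12300)²·(1−2270/10224)·6.52/2270 = 0.0015438956
  → Var(ȳ_str) = 0.0054814582.
Var(ȳ_srs) = (1 − 2439/12300)·12.02/2439 = 0.0039510135.
deff = 0.0054814582 / 0.0039510135 = 1.3874.

1.3874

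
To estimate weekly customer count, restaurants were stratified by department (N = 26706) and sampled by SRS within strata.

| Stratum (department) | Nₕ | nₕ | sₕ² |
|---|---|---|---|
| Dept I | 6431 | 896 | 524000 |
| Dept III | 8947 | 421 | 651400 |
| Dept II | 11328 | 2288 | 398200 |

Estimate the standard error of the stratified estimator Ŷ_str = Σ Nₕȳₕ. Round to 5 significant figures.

Var(Ŷ_str) = Σₕ Nₕ²(1 − fₕ)sₕ²/nₕ.
Dept I: 6431²·(1 − 896/6431)·524000/896 = 2.0817061 × 10^10.
Dept III: 8947²·(1 − 421/8947)·651400/421 = 1.1802892 × 10^11.
Dept II: 11328²·(1 − 2288/11328)·398200/2288 = 1.782243 × 10^10.
Sum = 1.5666841 × 10^11.
SE = √(1.5666841 × 10^11) = 395810.

395810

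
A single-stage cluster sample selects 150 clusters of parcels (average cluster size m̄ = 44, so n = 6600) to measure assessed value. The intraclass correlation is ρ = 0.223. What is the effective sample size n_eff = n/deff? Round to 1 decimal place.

623.3

deff = 1 + (44 − 1)·0.223 = 1 + 9.589 = 10.589.
n_eff = 6600 / 10.589 = 623.3.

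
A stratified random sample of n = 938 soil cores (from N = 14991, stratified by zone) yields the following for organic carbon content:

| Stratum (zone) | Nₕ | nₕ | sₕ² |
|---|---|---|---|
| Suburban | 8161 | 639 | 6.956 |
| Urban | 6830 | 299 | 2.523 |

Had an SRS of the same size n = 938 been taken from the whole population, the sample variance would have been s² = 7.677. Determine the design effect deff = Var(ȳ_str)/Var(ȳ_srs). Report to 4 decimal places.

0.6059

Var(ȳ_str) = Σ Wₕ²(1−fₕ)sₕ²/nₕ with Wₕ = Nₕ/14991:
  Suburban: (8161/14991)²·(1−639/8161)·6.956/639 = 0.0029735429
  Urban: (6830/14991)²·(1−299/6830)·2.523/299 = 0.001674886
  → Var(ȳ_str) = 0.0046484289.
Var(ȳ_srs) = (1 − 938/14991)·7.677/938 = 0.0076723277.
deff = 0.0046484289 / 0.0076723277 = 0.6059.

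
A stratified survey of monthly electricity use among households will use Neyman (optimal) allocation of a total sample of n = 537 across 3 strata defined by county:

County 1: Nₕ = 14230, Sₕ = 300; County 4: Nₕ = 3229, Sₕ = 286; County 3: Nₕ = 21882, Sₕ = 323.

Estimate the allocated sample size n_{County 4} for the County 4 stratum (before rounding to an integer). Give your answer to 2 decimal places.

Neyman allocation: nₕ = n·NₕSₕ / Σⱼ NⱼSⱼ.
Σ NⱼSⱼ = 14230·300 + 3229·286 + 21882·323 = 1.226038 × 10^7.
n_{County 4} = 537·3229·286 / (1.226038 × 10^7) = 40.45.

40.45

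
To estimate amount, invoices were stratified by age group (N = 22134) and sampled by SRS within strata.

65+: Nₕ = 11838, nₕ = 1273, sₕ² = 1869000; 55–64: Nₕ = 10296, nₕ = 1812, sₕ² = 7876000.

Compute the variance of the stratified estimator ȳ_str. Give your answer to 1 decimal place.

Var(ȳ_str) = Σₕ Wₕ²(1 − fₕ)sₕ²/nₕ with Wₕ = Nₕ/N, N = 22134.
65+: Wₕ = 0.53483329; term = 0.53483329²·(1 − 0.10753506)·1869000/1273 = 374.80806.
55–64: Wₕ = 0.46516671; term = 0.46516671²·(1 − 0.17599068)·7876000/1812 = 774.99142.
Sum = 1149.7995.

1149.8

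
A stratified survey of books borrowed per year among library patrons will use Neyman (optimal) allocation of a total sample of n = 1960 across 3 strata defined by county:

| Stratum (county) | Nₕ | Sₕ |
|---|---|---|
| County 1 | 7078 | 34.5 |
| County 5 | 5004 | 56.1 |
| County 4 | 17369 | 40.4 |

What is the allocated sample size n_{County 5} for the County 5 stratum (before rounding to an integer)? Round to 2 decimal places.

Neyman allocation: nₕ = n·NₕSₕ / Σⱼ NⱼSⱼ.
Σ NⱼSⱼ = 7078·34.5 + 5004·56.1 + 17369·40.4 = 1.226623 × 10^6.
n_{County 5} = 1960·5004·56.1 / (1.226623 × 10^6) = 448.56.

448.56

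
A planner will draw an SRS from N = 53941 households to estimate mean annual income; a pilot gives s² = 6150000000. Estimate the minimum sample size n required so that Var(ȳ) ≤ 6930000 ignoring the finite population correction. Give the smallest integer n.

Without fpc, n₀ = s²/D = 6150000000/6930000 = 887.4459.
Rounding up, n = 888.

888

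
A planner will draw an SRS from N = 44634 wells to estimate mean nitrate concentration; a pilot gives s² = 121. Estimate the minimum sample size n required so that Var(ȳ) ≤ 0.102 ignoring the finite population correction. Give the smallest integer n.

1187

Without fpc, n₀ = s²/D = 121/0.102 = 1186.2745.
Rounding up, n = 1187.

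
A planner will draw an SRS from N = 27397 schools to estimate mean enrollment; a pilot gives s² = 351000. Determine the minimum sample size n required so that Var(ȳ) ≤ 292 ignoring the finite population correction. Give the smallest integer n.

1203

Without fpc, n₀ = s²/D = 351000/292 = 1202.0548.
Rounding up, n = 1203.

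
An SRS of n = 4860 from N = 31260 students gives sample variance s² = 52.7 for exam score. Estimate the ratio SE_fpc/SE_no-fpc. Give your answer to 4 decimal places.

0.9190

f = n/N = 4860/31260 = 0.15547025.
SE_no-fpc = √(s²/n) = 0.10413271; SE_fpc = √((1−f)s²/n) = 0.09569619.
Ratio = √(1−f) = 0.91898300.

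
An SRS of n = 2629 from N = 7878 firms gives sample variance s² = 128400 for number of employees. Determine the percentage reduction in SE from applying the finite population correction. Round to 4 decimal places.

f = n/N = 2629/7878 = 0.33371414.
SE_no-fpc = √(s²/n) = 6.9885523; SE_fpc = √((1−f)s²/n) = 5.7044991.
Ratio = √(1−f) = 0.81626335. Reduction = 100·(1 − 0.81626335) = 18.3737%.

18.3737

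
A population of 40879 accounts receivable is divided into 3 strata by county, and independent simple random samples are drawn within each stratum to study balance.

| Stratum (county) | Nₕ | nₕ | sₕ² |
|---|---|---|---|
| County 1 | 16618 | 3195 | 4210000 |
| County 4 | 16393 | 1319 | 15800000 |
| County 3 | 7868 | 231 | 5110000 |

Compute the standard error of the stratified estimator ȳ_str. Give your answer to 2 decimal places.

52.37

Var(ȳ_str) = Σₕ Wₕ²(1 − fₕ)sₕ²/nₕ with Wₕ = Nₕ/N, N = 40879.
County 1: Wₕ = 0.40651679; term = 0.40651679²·(1 − 0.19226140)·4210000/3195 = 175.88915.
County 4: Wₕ = 0.40101274; term = 0.40101274²·(1 − 0.08046117)·15800000/1319 = 1771.3269.
County 3: Wₕ = 0.19247046; term = 0.19247046²·(1 − 0.02935943)·5110000/231 = 795.41822.
Sum = 2742.6343.
SE = √(2742.6343) = 52.37.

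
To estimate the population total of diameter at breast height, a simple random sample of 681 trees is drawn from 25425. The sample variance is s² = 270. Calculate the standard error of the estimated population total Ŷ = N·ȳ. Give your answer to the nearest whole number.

15793

Var(Ŷ) = N²·Var(ȳ) = N²·(1 − n/N)·s²/n.
f = 681/25425 = 0.02678466; Var(ȳ) = 0.97321534·270/681 = 0.3858563.
Var(Ŷ) = 25425² · 0.3858563 = 2.4942933 × 10^8.
SE(Ŷ) = √(2.4942933 × 10^8) = 15793.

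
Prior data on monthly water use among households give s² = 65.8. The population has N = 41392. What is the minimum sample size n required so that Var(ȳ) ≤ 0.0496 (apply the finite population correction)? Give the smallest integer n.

1286

Without fpc, n₀ = s²/D = 65.8/0.0496 = 1326.6129.
With fpc, (1 − n/N)·s²/n ≤ D requires n ≥ n₀/(1 + n₀/N) = 1326.6129/(1 + 1326.6129/41392) = 1285.4154.
Rounding up, n = 1286.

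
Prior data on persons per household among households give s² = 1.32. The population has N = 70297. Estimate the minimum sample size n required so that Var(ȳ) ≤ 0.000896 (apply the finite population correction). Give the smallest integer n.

Without fpc, n₀ = s²/D = 1.32/0.000896 = 1473.2143.
With fpc, (1 − n/N)·s²/n ≤ D requires n ≥ n₀/(1 + n₀/N) = 1473.2143/(1 + 1473.2143/70297) = 1442.9739.
Rounding up, n = 1443.

1443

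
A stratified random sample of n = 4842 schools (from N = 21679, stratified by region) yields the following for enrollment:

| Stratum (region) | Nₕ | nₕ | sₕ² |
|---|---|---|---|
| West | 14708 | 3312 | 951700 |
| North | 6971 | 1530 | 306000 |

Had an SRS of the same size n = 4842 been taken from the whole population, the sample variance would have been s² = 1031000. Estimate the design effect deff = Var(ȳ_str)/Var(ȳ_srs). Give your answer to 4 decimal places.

0.7173

Var(ȳ_str) = Σ Wₕ²(1−fₕ)sₕ²/nₕ with Wₕ = Nₕ/21679:
  West: (14708/21679)²·(1−3312/14708)·951700/3312 = 102.47957
  North: (6971/21679)²·(1−1530/6971)·306000/1530 = 16.14081
  → Var(ȳ_str) = 118.62038.
Var(ȳ_srs) = (1 − 4842/21679)·1031000/4842 = 165.371.
deff = 118.62038 / 165.371 = 0.7173.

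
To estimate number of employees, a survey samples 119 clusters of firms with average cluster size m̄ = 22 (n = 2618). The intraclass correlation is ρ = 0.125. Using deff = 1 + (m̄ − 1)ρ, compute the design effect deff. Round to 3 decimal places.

3.625

deff = 1 + (22 − 1)·0.125 = 1 + 2.625 = 3.625.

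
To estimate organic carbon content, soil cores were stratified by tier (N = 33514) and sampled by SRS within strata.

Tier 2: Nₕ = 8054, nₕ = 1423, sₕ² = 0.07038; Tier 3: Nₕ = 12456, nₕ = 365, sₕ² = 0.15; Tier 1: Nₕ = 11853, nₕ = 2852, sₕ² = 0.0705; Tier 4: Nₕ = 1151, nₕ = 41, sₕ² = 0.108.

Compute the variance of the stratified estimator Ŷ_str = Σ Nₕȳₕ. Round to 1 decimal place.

70536.8

Var(Ŷ_str) = Σₕ Nₕ²(1 − fₕ)sₕ²/nₕ.
Tier 2: 8054²·(1 − 1423/8054)·0.07038/1423 = 2641.4051.
Tier 3: 12456²·(1 − 365/12456)·0.15/365 = 61892.67.
Tier 1: 11853²·(1 − 2852/11853)·0.0705/2852 = 2637.2946.
Tier 4: 1151²·(1 − 41/1151)·0.108/41 = 3365.4117.
Sum = 70536.781.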